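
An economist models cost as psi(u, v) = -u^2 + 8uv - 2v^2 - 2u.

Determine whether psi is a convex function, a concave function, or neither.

neither

psi is quadratic, so its Hessian is the constant matrix H = [[-2, 8], [8, -4]].
det(H) = -56, tr(H) = -6.
det(H) < 0, so H is indefinite: neither convex nor concave.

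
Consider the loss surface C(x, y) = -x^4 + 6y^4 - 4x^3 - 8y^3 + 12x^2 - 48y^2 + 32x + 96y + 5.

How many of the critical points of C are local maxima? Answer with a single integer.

C separates as a function of x plus a function of y, so ∇C=0 decouples.
∂C/∂x = -4(x - 2)(x + 1)(x + 4) = 0 at x ∈ {-4, -1, 2}; ∂C/∂y = 24(y - 2)(y - 1)(y + 2) = 0 at y ∈ {-2, 1, 2}.
The Hessian is diagonal: diag(C_xx, C_yy). Second derivatives: C_xx(-4)=-72, C_xx(-1)=36, C_xx(2)=-72; C_yy(-2)=288, C_yy(1)=-72, C_yy(2)=96.
Local maxima occur where both diagonal entries negative: (-4, 1), (2, 1). Count: 2.

2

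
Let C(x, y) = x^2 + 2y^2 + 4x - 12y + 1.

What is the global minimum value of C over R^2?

C(x,y) separates as P(x) + Q(y) + 1, so its minimum is min P + min Q + 1.
P'(x) = 2x + 4 vanishes at x ∈ {-2}; Q'(y) = 4y - 12 vanishes at y ∈ {3}.
Local minima of P (where P''>0): P(-2)=-4. Local minima of Q: Q(3)=-18.
So the global minimum of C is P(-2) + Q(3) + 1 = -4 − 18 + 1 = -21, attained at (-2, 3).

-21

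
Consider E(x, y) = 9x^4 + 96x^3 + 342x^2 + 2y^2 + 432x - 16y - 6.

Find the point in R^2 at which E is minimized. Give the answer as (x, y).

E(x,y) separates as P(x) + Q(y) − 6, so its minimum is min P + min Q − 6.
P'(x) = 36(x + 1)(x + 3)(x + 4) vanishes at x ∈ {-4, -3, -1}; Q'(y) = 4y - 16 vanishes at y ∈ {4}.
Local minima of P (where P''>0): P(-4)=-96, P(-1)=-177. Local minima of Q: Q(4)=-32.
So the global minimum of E is P(-1) + Q(4) − 6 = -177 − 32 − 6 = -215, attained at (-1, 4).

(-1, 4)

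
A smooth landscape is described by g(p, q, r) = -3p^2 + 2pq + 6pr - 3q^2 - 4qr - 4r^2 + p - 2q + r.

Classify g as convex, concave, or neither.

concave

g is quadratic, so its Hessian is the constant matrix H = [[-6, 2, 6], [2, -6, -4], [6, -4, -8]].
Leading principal minors: -6, 32, -40.
Signs alternate −, +, − ⇒ H ≺ 0 ⇒ concave.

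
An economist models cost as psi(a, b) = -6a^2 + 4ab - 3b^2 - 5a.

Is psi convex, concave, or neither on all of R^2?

psi is quadratic, so its Hessian is the constant matrix H = [[-12, 4], [4, -6]].
det(H) = 56, tr(H) = -18.
det(H) > 0 and tr(H) < 0, so H is negative definite everywhere: concave.

concave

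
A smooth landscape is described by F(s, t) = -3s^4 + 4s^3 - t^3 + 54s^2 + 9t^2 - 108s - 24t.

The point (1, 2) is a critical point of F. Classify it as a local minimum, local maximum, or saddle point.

The mixed partial ∂²F/∂s∂t is 0, so the Hessian at any point is diag(F_ss, F_tt) = diag(12(-3s^2 + 2s + 9), 6(-t + 3)).
At (1, 2): H = diag(96, 6).
Both eigenvalues are positive, so H is positive definite: a local minimum.

local minimum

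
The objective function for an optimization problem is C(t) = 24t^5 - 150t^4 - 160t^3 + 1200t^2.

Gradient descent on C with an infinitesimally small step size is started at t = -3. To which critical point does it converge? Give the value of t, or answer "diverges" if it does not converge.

diverges

C'(t) = 120t(t - 5)(t - 2)(t + 2), so C'(-3) = 14400.
Gradient descent moves in the -C' direction, i.e. t is decreasing.
There is no critical point below t=-3, and C' keeps the same sign, so the iterate runs off to −∞.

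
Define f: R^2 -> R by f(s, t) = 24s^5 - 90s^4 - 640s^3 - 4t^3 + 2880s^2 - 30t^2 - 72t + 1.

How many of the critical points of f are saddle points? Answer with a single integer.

f separates as a function of s plus a function of t, so ∇f=0 decouples.
∂f/∂s = 120s(s - 4)(s - 3)(s + 4) = 0 at s ∈ {-4, 0, 3, 4}; ∂f/∂t = -12(t + 2)(t + 3) = 0 at t ∈ {-3, -2}.
The Hessian is diagonal: diag(f_ss, f_tt). Second derivatives: f_ss(-4)=-26880, f_ss(0)=5760, f_ss(3)=-2520, f_ss(4)=3840; f_tt(-3)=12, f_tt(-2)=-12.
Saddle points occur where the two diagonal entries have opposite signs: (-4, -3), (0, -2), (3, -3), (4, -2). Count: 4.

4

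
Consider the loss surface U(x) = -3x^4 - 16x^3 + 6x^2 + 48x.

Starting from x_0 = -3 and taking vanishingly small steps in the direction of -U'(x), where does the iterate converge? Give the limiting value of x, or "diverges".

-1

U'(x) = -12(x - 1)(x + 1)(x + 4), so U'(-3) = -96.
Gradient descent moves in the -U' direction, i.e. x is increasing.
The nearest critical point in that direction is x = -1, where U'' = 72 > 0 (a local minimum). The iterate converges there.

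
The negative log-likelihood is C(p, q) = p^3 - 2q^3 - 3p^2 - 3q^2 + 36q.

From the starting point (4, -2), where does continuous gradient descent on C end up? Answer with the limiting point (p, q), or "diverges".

C is separable, so gradient descent decouples: p follows -∂C/∂p, q follows -∂C/∂q.
∂C/∂p = 3p(p - 2); at p=4 this is 24, so p decreases.
∂C/∂q = -6(q - 2)(q + 3); at q=-2 this is 24, so q decreases.
p converges to its nearest critical value 2 (a local min of the p-part); q converges to -3. The iterate converges to (2, -3).

(2, -3)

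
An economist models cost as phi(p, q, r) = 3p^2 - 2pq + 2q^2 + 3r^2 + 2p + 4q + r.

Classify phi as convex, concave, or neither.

phi is quadratic, so its Hessian is the constant matrix H = [[6, -2, 0], [-2, 4, 0], [0, 0, 6]].
Leading principal minors: 6, 20, 120.
All positive ⇒ H ≻ 0 ⇒ convex.

convex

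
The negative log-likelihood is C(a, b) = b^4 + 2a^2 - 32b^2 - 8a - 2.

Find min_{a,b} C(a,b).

-266

C(a,b) separates as P(a) + Q(b) − 2, so its minimum is min P + min Q − 2.
P'(a) = 4a - 8 vanishes at a ∈ {2}; Q'(b) = 4b(b - 4)(b + 4) vanishes at b ∈ {-4, 0, 4}.
Local minima of P (where P''>0): P(2)=-8. Local minima of Q: Q(-4)=-256, Q(4)=-256.
So the global minimum of C is P(2) + Q(-4) − 2 = -8 − 256 − 2 = -266, attained at (2, -4).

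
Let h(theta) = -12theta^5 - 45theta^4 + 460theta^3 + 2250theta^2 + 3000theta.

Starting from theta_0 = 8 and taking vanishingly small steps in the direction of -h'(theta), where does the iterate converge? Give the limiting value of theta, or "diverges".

h'(theta) = -60(theta - 5)(theta + 1)(theta + 2)(theta + 5), so h'(8) = -210600.
Gradient descent moves in the -h' direction, i.e. theta is increasing.
There is no critical point above theta=8, and h' keeps the same sign, so the iterate runs off to +∞.

diverges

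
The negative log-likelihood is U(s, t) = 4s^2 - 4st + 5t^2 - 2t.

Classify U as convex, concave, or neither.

convex

U is quadratic, so its Hessian is the constant matrix H = [[8, -4], [-4, 10]].
det(H) = 64, tr(H) = 18.
det(H) > 0 and tr(H) > 0, so H is positive definite everywhere: convex.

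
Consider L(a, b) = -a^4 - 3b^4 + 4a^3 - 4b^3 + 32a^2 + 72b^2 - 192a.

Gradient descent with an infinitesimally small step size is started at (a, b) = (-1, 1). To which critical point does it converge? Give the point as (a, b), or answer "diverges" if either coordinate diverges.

L is separable, so gradient descent decouples: a follows -∂L/∂a, b follows -∂L/∂b.
∂L/∂a = -4(a - 4)(a - 3)(a + 4); at a=-1 this is -240, so a increases.
∂L/∂b = -12b(b - 3)(b + 4); at b=1 this is 120, so b decreases.
a converges to its nearest critical value 3 (a local min of the a-part); b converges to 0. The iterate converges to (3, 0).

(3, 0)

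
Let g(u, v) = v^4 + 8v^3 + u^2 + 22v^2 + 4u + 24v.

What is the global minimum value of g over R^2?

-13

g(u,v) separates as P(u) + Q(v), so its minimum is min P + min Q.
P'(u) = 2u + 4 vanishes at u ∈ {-2}; Q'(v) = 4(v + 1)(v + 2)(v + 3) vanishes at v ∈ {-3, -2, -1}.
Local minima of P (where P''>0): P(-2)=-4. Local minima of Q: Q(-3)=-9, Q(-1)=-9.
So the global minimum of g is P(-2) + Q(-3) = -4 − 9 = -13, attained at (-2, -3).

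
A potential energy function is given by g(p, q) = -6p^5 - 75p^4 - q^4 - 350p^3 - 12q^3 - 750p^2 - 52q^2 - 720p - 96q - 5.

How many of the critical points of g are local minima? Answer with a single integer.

2

g separates as a function of p plus a function of q, so ∇g=0 decouples.
∂g/∂p = -30(p + 1)(p + 2)(p + 3)(p + 4) = 0 at p ∈ {-4, -3, -2, -1}; ∂g/∂q = -4(q + 2)(q + 3)(q + 4) = 0 at q ∈ {-4, -3, -2}.
The Hessian is diagonal: diag(g_pp, g_qq). Second derivatives: g_pp(-4)=180, g_pp(-3)=-60, g_pp(-2)=60, g_pp(-1)=-180; g_qq(-4)=-8, g_qq(-3)=4, g_qq(-2)=-8.
Local minima occur where both diagonal entries positive: (-4, -3), (-2, -3). Count: 2.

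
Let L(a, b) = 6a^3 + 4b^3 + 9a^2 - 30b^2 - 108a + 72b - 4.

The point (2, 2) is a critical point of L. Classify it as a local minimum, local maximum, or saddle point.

saddle point

The mixed partial ∂²L/∂a∂b is 0, so the Hessian at any point is diag(L_aa, L_bb) = diag(18(2a + 1), 12(2b - 5)).
At (2, 2): H = diag(90, -12).
The eigenvalues have opposite signs, so H is indefinite: a saddle point.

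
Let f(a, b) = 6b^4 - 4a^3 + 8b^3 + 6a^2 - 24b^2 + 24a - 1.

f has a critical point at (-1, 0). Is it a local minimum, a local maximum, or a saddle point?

The mixed partial ∂²f/∂a∂b is 0, so the Hessian at any point is diag(f_aa, f_bb) = diag(12(-2a + 1), 24(3b^2 + 2b - 2)).
At (-1, 0): H = diag(36, -48).
The eigenvalues have opposite signs, so H is indefinite: a saddle point.

saddle point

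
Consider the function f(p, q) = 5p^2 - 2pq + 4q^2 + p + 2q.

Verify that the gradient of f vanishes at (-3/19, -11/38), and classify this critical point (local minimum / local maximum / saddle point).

local minimum

∇f = (10p - 2q + 1, -2p + 8q + 2); substituting (-3/19, -11/38) gives ∇f = (0, 0), so (-3/19, -11/38) is indeed a critical point.
The Hessian of f is constant: H = [[10, -2], [-2, 8]].
det(H) = 10·8 − (-2)² = 76.
det(H) > 0 and tr(H) = 18 > 0, so H is positive definite and the point is a local minimum.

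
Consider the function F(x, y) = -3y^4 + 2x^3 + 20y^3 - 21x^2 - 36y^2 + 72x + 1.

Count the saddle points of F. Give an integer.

3

F separates as a function of x plus a function of y, so ∇F=0 decouples.
∂F/∂x = 6(x - 4)(x - 3) = 0 at x ∈ {3, 4}; ∂F/∂y = -12y(y - 3)(y - 2) = 0 at y ∈ {0, 2, 3}.
The Hessian is diagonal: diag(F_xx, F_yy). Second derivatives: F_xx(3)=-6, F_xx(4)=6; F_yy(0)=-72, F_yy(2)=24, F_yy(3)=-36.
Saddle points occur where the two diagonal entries have opposite signs: (3, 2), (4, 0), (4, 3). Count: 3.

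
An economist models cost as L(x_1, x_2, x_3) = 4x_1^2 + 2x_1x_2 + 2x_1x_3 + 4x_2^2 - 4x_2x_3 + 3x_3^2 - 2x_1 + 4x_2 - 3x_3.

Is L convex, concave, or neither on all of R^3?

convex

L is quadratic, so its Hessian is the constant matrix H = [[8, 2, 2], [2, 8, -4], [2, -4, 6]].
Leading principal minors: 8, 60, 168.
All positive ⇒ H ≻ 0 ⇒ convex.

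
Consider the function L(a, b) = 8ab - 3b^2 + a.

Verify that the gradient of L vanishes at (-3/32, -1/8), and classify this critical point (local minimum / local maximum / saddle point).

saddle point

∇L = (8b + 1, 8a - 6b); substituting (-3/32, -1/8) gives ∇L = (0, 0), so (-3/32, -1/8) is indeed a critical point.
The Hessian of L is constant: H = [[0, 8], [8, -6]].
det(H) = 0·(-6) − 8² = -64.
Since det(H) < 0, H is indefinite and the critical point is a saddle point.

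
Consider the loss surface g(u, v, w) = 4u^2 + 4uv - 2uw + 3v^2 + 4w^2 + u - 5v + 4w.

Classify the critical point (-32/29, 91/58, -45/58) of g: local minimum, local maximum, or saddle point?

The Hessian is constant: H = [[8, 4, -2], [4, 6, 0], [-2, 0, 8]].
Leading principal minors: Δ₁ = 8, Δ₂ = 32, Δ₃ = 232.
All leading minors are positive, so H is positive definite: a local minimum.

local minimum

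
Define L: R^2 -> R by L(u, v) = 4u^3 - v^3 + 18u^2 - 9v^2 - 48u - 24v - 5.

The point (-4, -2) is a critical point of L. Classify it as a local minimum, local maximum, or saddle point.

The mixed partial ∂²L/∂u∂v is 0, so the Hessian at any point is diag(L_uu, L_vv) = diag(12(2u + 3), -6(v + 3)).
At (-4, -2): H = diag(-60, -6).
Both eigenvalues are negative, so H is negative definite: a local maximum.

local maximum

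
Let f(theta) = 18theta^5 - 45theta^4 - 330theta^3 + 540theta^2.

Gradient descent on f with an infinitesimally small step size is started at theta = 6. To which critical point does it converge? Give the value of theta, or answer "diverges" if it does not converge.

f'(theta) = 90theta(theta - 4)(theta - 1)(theta + 3), so f'(6) = 48600.
Gradient descent moves in the -f' direction, i.e. theta is decreasing.
The nearest critical point in that direction is theta = 4, where f'' = 7560 > 0 (a local minimum). The iterate converges there.

4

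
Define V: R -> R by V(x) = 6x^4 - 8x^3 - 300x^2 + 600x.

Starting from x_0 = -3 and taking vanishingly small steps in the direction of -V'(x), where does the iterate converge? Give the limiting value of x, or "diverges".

V'(x) = 24(x - 5)(x - 1)(x + 5), so V'(-3) = 1536.
Gradient descent moves in the -V' direction, i.e. x is decreasing.
The nearest critical point in that direction is x = -5, where V'' = 1440 > 0 (a local minimum). The iterate converges there.

-5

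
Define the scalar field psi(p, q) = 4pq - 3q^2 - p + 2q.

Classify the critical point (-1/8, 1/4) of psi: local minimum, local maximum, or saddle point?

saddle point

The Hessian of psi is constant: H = [[0, 4], [4, -6]].
det(H) = 0·(-6) − 4² = -16.
Since det(H) < 0, H is indefinite and the critical point is a saddle point.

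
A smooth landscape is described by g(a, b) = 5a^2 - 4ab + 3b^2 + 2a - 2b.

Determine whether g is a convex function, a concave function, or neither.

g is quadratic, so its Hessian is the constant matrix H = [[10, -4], [-4, 6]].
det(H) = 44, tr(H) = 16.
det(H) > 0 and tr(H) > 0, so H is positive definite everywhere: convex.

convex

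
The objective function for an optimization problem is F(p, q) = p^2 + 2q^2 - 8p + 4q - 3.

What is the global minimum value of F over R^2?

F(p,q) separates as A(p) + B(q) − 3, so its minimum is min A + min B − 3.
A'(p) = 2p - 8 vanishes at p ∈ {4}; B'(q) = 4q + 4 vanishes at q ∈ {-1}.
Local minima of A (where A''>0): A(4)=-16. Local minima of B: B(-1)=-2.
So the global minimum of F is A(4) + B(-1) − 3 = -16 − 2 − 3 = -21, attained at (4, -1).

-21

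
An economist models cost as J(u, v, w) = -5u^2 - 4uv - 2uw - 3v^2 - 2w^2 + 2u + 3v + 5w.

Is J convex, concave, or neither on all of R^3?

concave

J is quadratic, so its Hessian is the constant matrix H = [[-10, -4, -2], [-4, -6, 0], [-2, 0, -4]].
Leading principal minors: -10, 44, -152.
Signs alternate −, +, − ⇒ H ≺ 0 ⇒ concave.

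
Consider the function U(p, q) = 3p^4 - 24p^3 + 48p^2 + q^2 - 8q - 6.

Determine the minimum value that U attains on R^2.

U(p,q) separates as A(p) + B(q) − 6, so its minimum is min A + min B − 6.
A'(p) = 12p(p - 4)(p - 2) vanishes at p ∈ {0, 2, 4}; B'(q) = 2q - 8 vanishes at q ∈ {4}.
Local minima of A (where A''>0): A(0)=0, A(4)=0. Local minima of B: B(4)=-16.
So the global minimum of U is A(0) + B(4) − 6 = 0 − 16 − 6 = -22, attained at (0, 4).

-22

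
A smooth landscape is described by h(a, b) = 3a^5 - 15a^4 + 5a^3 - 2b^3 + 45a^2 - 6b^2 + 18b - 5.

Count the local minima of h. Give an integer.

2

h separates as a function of a plus a function of b, so ∇h=0 decouples.
∂h/∂a = 15a(a - 3)(a - 2)(a + 1) = 0 at a ∈ {-1, 0, 2, 3}; ∂h/∂b = -6(b - 1)(b + 3) = 0 at b ∈ {-3, 1}.
The Hessian is diagonal: diag(h_aa, h_bb). Second derivatives: h_aa(-1)=-180, h_aa(0)=90, h_aa(2)=-90, h_aa(3)=180; h_bb(-3)=24, h_bb(1)=-24.
Local minima occur where both diagonal entries positive: (0, -3), (3, -3). Count: 2.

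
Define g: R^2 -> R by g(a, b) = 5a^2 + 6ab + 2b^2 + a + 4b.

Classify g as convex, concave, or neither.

convex

g is quadratic, so its Hessian is the constant matrix H = [[10, 6], [6, 4]].
det(H) = 4, tr(H) = 14.
det(H) > 0 and tr(H) > 0, so H is positive definite everywhere: convex.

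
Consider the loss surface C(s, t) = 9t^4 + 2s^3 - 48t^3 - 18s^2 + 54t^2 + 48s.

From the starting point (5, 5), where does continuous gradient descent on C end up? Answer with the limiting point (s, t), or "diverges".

C is separable, so gradient descent decouples: s follows -∂C/∂s, t follows -∂C/∂t.
∂C/∂s = 6(s - 4)(s - 2); at s=5 this is 18, so s decreases.
∂C/∂t = 36t(t - 3)(t - 1); at t=5 this is 1440, so t decreases.
s converges to its nearest critical value 4 (a local min of the s-part); t converges to 3. The iterate converges to (4, 3).

(4, 3)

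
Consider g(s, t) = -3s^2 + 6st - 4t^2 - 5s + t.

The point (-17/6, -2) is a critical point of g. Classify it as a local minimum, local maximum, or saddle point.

The Hessian of g is constant: H = [[-6, 6], [6, -8]].
det(H) = (-6)·(-8) − 6² = 12.
det(H) > 0 and tr(H) = -14 < 0, so H is negative definite and the point is a local maximum.

local maximum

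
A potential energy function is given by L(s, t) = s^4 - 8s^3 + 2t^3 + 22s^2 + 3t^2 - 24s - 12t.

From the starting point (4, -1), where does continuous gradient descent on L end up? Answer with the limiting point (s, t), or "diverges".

L is separable, so gradient descent decouples: s follows -∂L/∂s, t follows -∂L/∂t.
∂L/∂s = 4(s - 3)(s - 2)(s - 1); at s=4 this is 24, so s decreases.
∂L/∂t = 6(t - 1)(t + 2); at t=-1 this is -12, so t increases.
s converges to its nearest critical value 3 (a local min of the s-part); t converges to 1. The iterate converges to (3, 1).

(3, 1)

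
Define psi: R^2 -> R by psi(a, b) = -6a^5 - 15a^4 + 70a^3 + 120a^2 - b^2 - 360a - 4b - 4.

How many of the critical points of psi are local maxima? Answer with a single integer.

psi separates as a function of a plus a function of b, so ∇psi=0 decouples.
∂psi/∂a = -30(a - 2)(a - 1)(a + 2)(a + 3) = 0 at a ∈ {-3, -2, 1, 2}; ∂psi/∂b = -2(b + 2) = 0 at b ∈ {-2}.
The Hessian is diagonal: diag(psi_aa, psi_bb). Second derivatives: psi_aa(-3)=600, psi_aa(-2)=-360, psi_aa(1)=360, psi_aa(2)=-600; psi_bb(-2)=-2.
Local maxima occur where both diagonal entries negative: (-2, -2), (2, -2). Count: 2.

2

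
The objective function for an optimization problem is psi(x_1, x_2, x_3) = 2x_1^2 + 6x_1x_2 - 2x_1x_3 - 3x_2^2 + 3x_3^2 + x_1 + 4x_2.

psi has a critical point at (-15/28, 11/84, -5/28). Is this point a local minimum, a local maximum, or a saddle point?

The Hessian is constant: H = [[4, 6, -2], [6, -6, 0], [-2, 0, 6]].
Leading principal minors: Δ₁ = 4, Δ₂ = -60, Δ₃ = -336.
The minors fit neither the all-positive nor the alternating-sign pattern, so H is indefinite: a saddle point.

saddle point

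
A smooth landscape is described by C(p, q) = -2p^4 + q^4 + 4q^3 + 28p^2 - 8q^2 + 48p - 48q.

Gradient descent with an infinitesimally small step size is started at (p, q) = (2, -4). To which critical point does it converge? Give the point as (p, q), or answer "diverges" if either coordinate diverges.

(-1, -3)

C is separable, so gradient descent decouples: p follows -∂C/∂p, q follows -∂C/∂q.
∂C/∂p = -8(p - 3)(p + 1)(p + 2); at p=2 this is 96, so p decreases.
∂C/∂q = 4(q - 2)(q + 2)(q + 3); at q=-4 this is -48, so q increases.
p converges to its nearest critical value -1 (a local min of the p-part); q converges to -3. The iterate converges to (-1, -3).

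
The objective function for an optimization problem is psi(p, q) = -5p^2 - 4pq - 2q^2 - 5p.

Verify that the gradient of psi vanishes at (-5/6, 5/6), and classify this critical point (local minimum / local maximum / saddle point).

local maximum

∇psi = (-10p - 4q - 5, -4p - 4q); substituting (-5/6, 5/6) gives ∇psi = (0, 0), so (-5/6, 5/6) is indeed a critical point.
The Hessian of psi is constant: H = [[-10, -4], [-4, -4]].
det(H) = (-10)·(-4) − (-4)² = 24.
det(H) > 0 and tr(H) = -14 < 0, so H is negative definite and the point is a local maximum.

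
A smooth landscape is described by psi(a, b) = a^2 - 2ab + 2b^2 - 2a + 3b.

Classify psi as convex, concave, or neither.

psi is quadratic, so its Hessian is the constant matrix H = [[2, -2], [-2, 4]].
det(H) = 4, tr(H) = 6.
det(H) > 0 and tr(H) > 0, so H is positive definite everywhere: convex.

convex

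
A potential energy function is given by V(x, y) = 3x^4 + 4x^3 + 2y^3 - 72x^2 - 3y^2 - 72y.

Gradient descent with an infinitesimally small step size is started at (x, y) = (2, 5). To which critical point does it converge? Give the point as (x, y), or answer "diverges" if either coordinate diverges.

V is separable, so gradient descent decouples: x follows -∂V/∂x, y follows -∂V/∂y.
∂V/∂x = 12x(x - 3)(x + 4); at x=2 this is -144, so x increases.
∂V/∂y = 6(y - 4)(y + 3); at y=5 this is 48, so y decreases.
x converges to its nearest critical value 3 (a local min of the x-part); y converges to 4. The iterate converges to (3, 4).

(3, 4)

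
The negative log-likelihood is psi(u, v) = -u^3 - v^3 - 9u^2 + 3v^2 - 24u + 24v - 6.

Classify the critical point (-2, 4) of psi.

The mixed partial ∂²psi/∂u∂v is 0, so the Hessian at any point is diag(psi_uu, psi_vv) = diag(-6(u + 3), 6(-v + 1)).
At (-2, 4): H = diag(-6, -18).
Both eigenvalues are negative, so H is negative definite: a local maximum.

local maximum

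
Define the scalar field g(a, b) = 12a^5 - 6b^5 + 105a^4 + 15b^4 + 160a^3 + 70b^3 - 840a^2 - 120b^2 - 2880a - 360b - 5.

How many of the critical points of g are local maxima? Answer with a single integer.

g separates as a function of a plus a function of b, so ∇g=0 decouples.
∂g/∂a = 60(a - 2)(a + 2)(a + 3)(a + 4) = 0 at a ∈ {-4, -3, -2, 2}; ∂g/∂b = -30(b - 3)(b - 2)(b + 1)(b + 2) = 0 at b ∈ {-2, -1, 2, 3}.
The Hessian is diagonal: diag(g_aa, g_bb). Second derivatives: g_aa(-4)=-720, g_aa(-3)=300, g_aa(-2)=-480, g_aa(2)=7200; g_bb(-2)=600, g_bb(-1)=-360, g_bb(2)=360, g_bb(3)=-600.
Local maxima occur where both diagonal entries negative: (-4, -1), (-4, 3), (-2, -1), (-2, 3). Count: 4.

4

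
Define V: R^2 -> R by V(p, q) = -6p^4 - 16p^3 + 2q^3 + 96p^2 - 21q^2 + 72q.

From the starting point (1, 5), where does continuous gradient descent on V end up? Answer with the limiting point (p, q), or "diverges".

V is separable, so gradient descent decouples: p follows -∂V/∂p, q follows -∂V/∂q.
∂V/∂p = -24p(p - 2)(p + 4); at p=1 this is 120, so p decreases.
∂V/∂q = 6(q - 4)(q - 3); at q=5 this is 12, so q decreases.
p converges to its nearest critical value 0 (a local min of the p-part); q converges to 4. The iterate converges to (0, 4).

(0, 4)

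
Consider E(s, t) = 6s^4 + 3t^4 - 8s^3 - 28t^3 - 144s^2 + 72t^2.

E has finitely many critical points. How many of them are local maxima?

1

E separates as a function of s plus a function of t, so ∇E=0 decouples.
∂E/∂s = 24s(s - 4)(s + 3) = 0 at s ∈ {-3, 0, 4}; ∂E/∂t = 12t(t - 4)(t - 3) = 0 at t ∈ {0, 3, 4}.
The Hessian is diagonal: diag(E_ss, E_tt). Second derivatives: E_ss(-3)=504, E_ss(0)=-288, E_ss(4)=672; E_tt(0)=144, E_tt(3)=-36, E_tt(4)=48.
Local maxima occur where both diagonal entries negative: (0, 3). Count: 1.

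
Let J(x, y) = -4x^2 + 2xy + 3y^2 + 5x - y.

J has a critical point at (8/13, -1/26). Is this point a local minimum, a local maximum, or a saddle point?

The Hessian of J is constant: H = [[-8, 2], [2, 6]].
det(H) = (-8)·6 − 2² = -52.
Since det(H) < 0, H is indefinite and the critical point is a saddle point.

saddle point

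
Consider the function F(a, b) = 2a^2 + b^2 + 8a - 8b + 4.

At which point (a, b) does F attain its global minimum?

(-2, 4)

F(a,b) separates as P(a) + Q(b) + 4, so its minimum is min P + min Q + 4.
P'(a) = 4a + 8 vanishes at a ∈ {-2}; Q'(b) = 2b - 8 vanishes at b ∈ {4}.
Local minima of P (where P''>0): P(-2)=-8. Local minima of Q: Q(4)=-16.
So the global minimum of F is P(-2) + Q(4) + 4 = -8 − 16 + 4 = -20, attained at (-2, 4).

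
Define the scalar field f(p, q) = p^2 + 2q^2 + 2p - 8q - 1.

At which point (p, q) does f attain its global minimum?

(-1, 2)

f(p,q) separates as A(p) + B(q) − 1, so its minimum is min A + min B − 1.
A'(p) = 2p + 2 vanishes at p ∈ {-1}; B'(q) = 4q - 8 vanishes at q ∈ {2}.
Local minima of A (where A''>0): A(-1)=-1. Local minima of B: B(2)=-8.
So the global minimum of f is A(-1) + B(2) − 1 = -1 − 8 − 1 = -10, attained at (-1, 2).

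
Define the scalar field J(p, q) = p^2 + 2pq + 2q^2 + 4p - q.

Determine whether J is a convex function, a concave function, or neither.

J is quadratic, so its Hessian is the constant matrix H = [[2, 2], [2, 4]].
det(H) = 4, tr(H) = 6.
det(H) > 0 and tr(H) > 0, so H is positive definite everywhere: convex.

convex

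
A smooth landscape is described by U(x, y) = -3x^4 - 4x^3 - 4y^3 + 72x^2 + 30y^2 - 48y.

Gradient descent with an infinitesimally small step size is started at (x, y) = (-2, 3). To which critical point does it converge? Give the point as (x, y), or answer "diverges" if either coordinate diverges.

U is separable, so gradient descent decouples: x follows -∂U/∂x, y follows -∂U/∂y.
∂U/∂x = -12x(x - 3)(x + 4); at x=-2 this is -240, so x increases.
∂U/∂y = -12(y - 4)(y - 1); at y=3 this is 24, so y decreases.
x converges to its nearest critical value 0 (a local min of the x-part); y converges to 1. The iterate converges to (0, 1).

(0, 1)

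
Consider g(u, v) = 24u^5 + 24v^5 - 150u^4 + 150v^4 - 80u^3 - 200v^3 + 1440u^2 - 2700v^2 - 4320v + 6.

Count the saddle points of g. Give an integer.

8

g separates as a function of u plus a function of v, so ∇g=0 decouples.
∂g/∂u = 120u(u - 4)(u - 3)(u + 2) = 0 at u ∈ {-2, 0, 3, 4}; ∂g/∂v = 120(v - 3)(v + 1)(v + 3)(v + 4) = 0 at v ∈ {-4, -3, -1, 3}.
The Hessian is diagonal: diag(g_uu, g_vv). Second derivatives: g_uu(-2)=-7200, g_uu(0)=2880, g_uu(3)=-1800, g_uu(4)=2880; g_vv(-4)=-2520, g_vv(-3)=1440, g_vv(-1)=-2880, g_vv(3)=20160.
Saddle points occur where the two diagonal entries have opposite signs: (-2, -3), (-2, 3), (0, -4), (0, -1), (3, -3), (3, 3), (4, -4), (4, -1). Count: 8.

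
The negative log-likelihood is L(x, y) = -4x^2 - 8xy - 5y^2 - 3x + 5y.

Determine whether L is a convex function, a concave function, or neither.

L is quadratic, so its Hessian is the constant matrix H = [[-8, -8], [-8, -10]].
det(H) = 16, tr(H) = -18.
det(H) > 0 and tr(H) < 0, so H is negative definite everywhere: concave.

concave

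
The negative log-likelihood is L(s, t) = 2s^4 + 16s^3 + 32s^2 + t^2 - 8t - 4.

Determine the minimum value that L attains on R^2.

L(s,t) separates as P(s) + Q(t) − 4, so its minimum is min P + min Q − 4.
P'(s) = 8s(s + 2)(s + 4) vanishes at s ∈ {-4, -2, 0}; Q'(t) = 2(t - 4) vanishes at t ∈ {4}.
Local minima of P (where P''>0): P(-4)=0, P(0)=0. Local minima of Q: Q(4)=-16.
So the global minimum of L is P(-4) + Q(4) − 4 = 0 − 16 − 4 = -20, attained at (-4, 4).

-20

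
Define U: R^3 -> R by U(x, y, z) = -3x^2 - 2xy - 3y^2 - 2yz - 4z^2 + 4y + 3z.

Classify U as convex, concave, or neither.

U is quadratic, so its Hessian is the constant matrix H = [[-6, -2, 0], [-2, -6, -2], [0, -2, -8]].
Leading principal minors: -6, 32, -232.
Signs alternate −, +, − ⇒ H ≺ 0 ⇒ concave.

concave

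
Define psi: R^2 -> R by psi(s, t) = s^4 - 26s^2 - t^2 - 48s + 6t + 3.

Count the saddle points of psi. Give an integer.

2

psi separates as a function of s plus a function of t, so ∇psi=0 decouples.
∂psi/∂s = 4(s - 4)(s + 1)(s + 3) = 0 at s ∈ {-3, -1, 4}; ∂psi/∂t = -2(t - 3) = 0 at t ∈ {3}.
The Hessian is diagonal: diag(psi_ss, psi_tt). Second derivatives: psi_ss(-3)=56, psi_ss(-1)=-40, psi_ss(4)=140; psi_tt(3)=-2.
Saddle points occur where the two diagonal entries have opposite signs: (-3, 3), (4, 3). Count: 2.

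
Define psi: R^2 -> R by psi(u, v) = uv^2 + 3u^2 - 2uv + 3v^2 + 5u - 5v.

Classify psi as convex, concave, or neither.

The term uv^2 is cubic, so the Hessian is not constant.
∂²psi/∂v² = 2u + 6, which takes both signs as u varies (negative for sufficiently negative u). A diagonal entry of the Hessian changing sign means the Hessian is neither positive- nor negative-semidefinite on all of R^2.

neither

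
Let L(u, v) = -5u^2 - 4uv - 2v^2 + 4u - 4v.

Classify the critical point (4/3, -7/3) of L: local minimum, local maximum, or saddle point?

local maximum

The Hessian of L is constant: H = [[-10, -4], [-4, -4]].
det(H) = (-10)·(-4) − (-4)² = 24.
det(H) > 0 and tr(H) = -14 < 0, so H is negative definite and the point is a local maximum.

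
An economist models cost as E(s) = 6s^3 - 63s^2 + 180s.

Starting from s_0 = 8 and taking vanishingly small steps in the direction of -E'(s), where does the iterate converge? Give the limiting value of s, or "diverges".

5

E'(s) = 18(s - 5)(s - 2), so E'(8) = 324.
Gradient descent moves in the -E' direction, i.e. s is decreasing.
The nearest critical point in that direction is s = 5, where E'' = 54 > 0 (a local minimum). The iterate converges there.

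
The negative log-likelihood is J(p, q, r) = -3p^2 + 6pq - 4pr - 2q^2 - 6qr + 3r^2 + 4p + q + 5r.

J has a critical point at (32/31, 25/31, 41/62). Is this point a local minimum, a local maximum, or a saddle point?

The Hessian is constant: H = [[-6, 6, -4], [6, -4, -6], [-4, -6, 6]].
Leading principal minors: Δ₁ = -6, Δ₂ = -12, Δ₃ = 496.
The minors fit neither the all-positive nor the alternating-sign pattern, so H is indefinite: a saddle point.

saddle point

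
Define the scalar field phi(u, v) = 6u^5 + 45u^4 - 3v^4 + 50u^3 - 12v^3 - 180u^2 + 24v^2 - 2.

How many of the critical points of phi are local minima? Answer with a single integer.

2

phi separates as a function of u plus a function of v, so ∇phi=0 decouples.
∂phi/∂u = 30u(u - 1)(u + 3)(u + 4) = 0 at u ∈ {-4, -3, 0, 1}; ∂phi/∂v = -12v(v - 1)(v + 4) = 0 at v ∈ {-4, 0, 1}.
The Hessian is diagonal: diag(phi_uu, phi_vv). Second derivatives: phi_uu(-4)=-600, phi_uu(-3)=360, phi_uu(0)=-360, phi_uu(1)=600; phi_vv(-4)=-240, phi_vv(0)=48, phi_vv(1)=-60.
Local minima occur where both diagonal entries positive: (-3, 0), (1, 0). Count: 2.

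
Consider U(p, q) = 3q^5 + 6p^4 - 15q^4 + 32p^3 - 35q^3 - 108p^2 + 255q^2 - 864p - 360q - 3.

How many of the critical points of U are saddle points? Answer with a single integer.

U separates as a function of p plus a function of q, so ∇U=0 decouples.
∂U/∂p = 24(p - 3)(p + 3)(p + 4) = 0 at p ∈ {-4, -3, 3}; ∂U/∂q = 15(q - 4)(q - 2)(q - 1)(q + 3) = 0 at q ∈ {-3, 1, 2, 4}.
The Hessian is diagonal: diag(U_pp, U_qq). Second derivatives: U_pp(-4)=168, U_pp(-3)=-144, U_pp(3)=1008; U_qq(-3)=-2100, U_qq(1)=180, U_qq(2)=-150, U_qq(4)=630.
Saddle points occur where the two diagonal entries have opposite signs: (-4, -3), (-4, 2), (-3, 1), (-3, 4), (3, -3), (3, 2). Count: 6.

6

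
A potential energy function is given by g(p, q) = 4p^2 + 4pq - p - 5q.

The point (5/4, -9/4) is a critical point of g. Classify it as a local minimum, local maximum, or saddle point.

The Hessian of g is constant: H = [[8, 4], [4, 0]].
det(H) = 8·0 − 4² = -16.
Since det(H) < 0, H is indefinite and the critical point is a saddle point.

saddle point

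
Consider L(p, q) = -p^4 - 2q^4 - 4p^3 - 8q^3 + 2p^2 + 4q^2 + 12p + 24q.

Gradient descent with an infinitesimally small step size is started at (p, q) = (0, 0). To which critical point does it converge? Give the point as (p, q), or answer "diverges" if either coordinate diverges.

L is separable, so gradient descent decouples: p follows -∂L/∂p, q follows -∂L/∂q.
∂L/∂p = -4(p - 1)(p + 1)(p + 3); at p=0 this is 12, so p decreases.
∂L/∂q = -8(q - 1)(q + 1)(q + 3); at q=0 this is 24, so q decreases.
p converges to its nearest critical value -1 (a local min of the p-part); q converges to -1. The iterate converges to (-1, -1).

(-1, -1)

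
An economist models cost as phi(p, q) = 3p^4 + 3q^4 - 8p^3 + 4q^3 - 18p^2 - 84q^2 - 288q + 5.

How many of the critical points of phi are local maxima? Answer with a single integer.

phi separates as a function of p plus a function of q, so ∇phi=0 decouples.
∂phi/∂p = 12p(p - 3)(p + 1) = 0 at p ∈ {-1, 0, 3}; ∂phi/∂q = 12(q - 4)(q + 2)(q + 3) = 0 at q ∈ {-3, -2, 4}.
The Hessian is diagonal: diag(phi_pp, phi_qq). Second derivatives: phi_pp(-1)=48, phi_pp(0)=-36, phi_pp(3)=144; phi_qq(-3)=84, phi_qq(-2)=-72, phi_qq(4)=504.
Local maxima occur where both diagonal entries negative: (0, -2). Count: 1.

1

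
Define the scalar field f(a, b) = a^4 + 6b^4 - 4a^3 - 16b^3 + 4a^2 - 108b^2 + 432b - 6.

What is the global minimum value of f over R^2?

-1356

f(a,b) separates as P(a) + Q(b) − 6, so its minimum is min P + min Q − 6.
P'(a) = 4a(a - 2)(a - 1) vanishes at a ∈ {0, 1, 2}; Q'(b) = 24(b - 3)(b - 2)(b + 3) vanishes at b ∈ {-3, 2, 3}.
Local minima of P (where P''>0): P(0)=0, P(2)=0. Local minima of Q: Q(-3)=-1350, Q(3)=378.
So the global minimum of f is P(0) + Q(-3) − 6 = 0 − 1350 − 6 = -1356, attained at (0, -3).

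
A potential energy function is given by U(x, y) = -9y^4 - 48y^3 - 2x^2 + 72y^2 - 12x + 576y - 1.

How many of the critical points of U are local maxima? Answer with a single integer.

2

U separates as a function of x plus a function of y, so ∇U=0 decouples.
∂U/∂x = -4(x + 3) = 0 at x ∈ {-3}; ∂U/∂y = -36(y - 2)(y + 2)(y + 4) = 0 at y ∈ {-4, -2, 2}.
The Hessian is diagonal: diag(U_xx, U_yy). Second derivatives: U_xx(-3)=-4; U_yy(-4)=-432, U_yy(-2)=288, U_yy(2)=-864.
Local maxima occur where both diagonal entries negative: (-3, -4), (-3, 2). Count: 2.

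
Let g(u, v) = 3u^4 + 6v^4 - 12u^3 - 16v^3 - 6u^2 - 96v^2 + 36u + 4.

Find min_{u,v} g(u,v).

-1047

g(u,v) separates as P(u) + Q(v) + 4, so its minimum is min P + min Q + 4.
P'(u) = 12(u - 3)(u - 1)(u + 1) vanishes at u ∈ {-1, 1, 3}; Q'(v) = 24v(v - 4)(v + 2) vanishes at v ∈ {-2, 0, 4}.
Local minima of P (where P''>0): P(-1)=-27, P(3)=-27. Local minima of Q: Q(-2)=-160, Q(4)=-1024.
So the global minimum of g is P(-1) + Q(4) + 4 = -27 − 1024 + 4 = -1047, attained at (-1, 4).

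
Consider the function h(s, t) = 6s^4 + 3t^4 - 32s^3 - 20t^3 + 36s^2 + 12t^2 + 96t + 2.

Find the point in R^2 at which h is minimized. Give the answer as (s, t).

h(s,t) separates as P(s) + Q(t) + 2, so its minimum is min P + min Q + 2.
P'(s) = 24s(s - 3)(s - 1) vanishes at s ∈ {0, 1, 3}; Q'(t) = 12(t - 4)(t - 2)(t + 1) vanishes at t ∈ {-1, 2, 4}.
Local minima of P (where P''>0): P(0)=0, P(3)=-54. Local minima of Q: Q(-1)=-61, Q(4)=64.
So the global minimum of h is P(3) + Q(-1) + 2 = -54 − 61 + 2 = -113, attained at (3, -1).

(3, -1)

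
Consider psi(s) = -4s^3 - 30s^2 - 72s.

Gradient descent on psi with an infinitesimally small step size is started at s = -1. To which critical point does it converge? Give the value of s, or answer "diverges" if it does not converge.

psi'(s) = -12(s + 2)(s + 3), so psi'(-1) = -24.
Gradient descent moves in the -psi' direction, i.e. s is increasing.
There is no critical point above s=-1, and psi' keeps the same sign, so the iterate runs off to +∞.

diverges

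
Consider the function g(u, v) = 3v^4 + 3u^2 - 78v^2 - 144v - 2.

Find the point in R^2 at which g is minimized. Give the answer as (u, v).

(0, 4)

g(u,v) separates as P(u) + Q(v) − 2, so its minimum is min P + min Q − 2.
P'(u) = 6u vanishes at u ∈ {0}; Q'(v) = 12(v - 4)(v + 1)(v + 3) vanishes at v ∈ {-3, -1, 4}.
Local minima of P (where P''>0): P(0)=0. Local minima of Q: Q(-3)=-27, Q(4)=-1056.
So the global minimum of g is P(0) + Q(4) − 2 = 0 − 1056 − 2 = -1058, attained at (0, 4).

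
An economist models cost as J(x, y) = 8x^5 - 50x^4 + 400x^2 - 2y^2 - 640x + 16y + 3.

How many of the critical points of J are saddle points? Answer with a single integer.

2

J separates as a function of x plus a function of y, so ∇J=0 decouples.
∂J/∂x = 40(x - 4)(x - 2)(x - 1)(x + 2) = 0 at x ∈ {-2, 1, 2, 4}; ∂J/∂y = -4(y - 4) = 0 at y ∈ {4}.
The Hessian is diagonal: diag(J_xx, J_yy). Second derivatives: J_xx(-2)=-2880, J_xx(1)=360, J_xx(2)=-320, J_xx(4)=1440; J_yy(4)=-4.
Saddle points occur where the two diagonal entries have opposite signs: (1, 4), (4, 4). Count: 2.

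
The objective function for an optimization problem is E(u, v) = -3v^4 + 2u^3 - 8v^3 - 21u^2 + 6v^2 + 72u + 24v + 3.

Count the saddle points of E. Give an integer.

E separates as a function of u plus a function of v, so ∇E=0 decouples.
∂E/∂u = 6(u - 4)(u - 3) = 0 at u ∈ {3, 4}; ∂E/∂v = -12(v - 1)(v + 1)(v + 2) = 0 at v ∈ {-2, -1, 1}.
The Hessian is diagonal: diag(E_uu, E_vv). Second derivatives: E_uu(3)=-6, E_uu(4)=6; E_vv(-2)=-36, E_vv(-1)=24, E_vv(1)=-72.
Saddle points occur where the two diagonal entries have opposite signs: (3, -1), (4, -2), (4, 1). Count: 3.

3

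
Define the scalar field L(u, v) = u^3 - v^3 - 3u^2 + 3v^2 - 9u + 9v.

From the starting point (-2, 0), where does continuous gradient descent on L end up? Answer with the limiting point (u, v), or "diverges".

L is separable, so gradient descent decouples: u follows -∂L/∂u, v follows -∂L/∂v.
∂L/∂u = 3(u - 3)(u + 1); at u=-2 this is 15, so u decreases.
∂L/∂v = -3(v - 3)(v + 1); at v=0 this is 9, so v decreases.
The u-coordinate has no critical point in that direction and runs off to infinity.

diverges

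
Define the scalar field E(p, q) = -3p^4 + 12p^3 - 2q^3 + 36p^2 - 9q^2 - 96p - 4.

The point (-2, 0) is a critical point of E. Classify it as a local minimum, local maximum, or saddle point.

The mixed partial ∂²E/∂p∂q is 0, so the Hessian at any point is diag(E_pp, E_qq) = diag(36(-p^2 + 2p + 2), -6(2q + 3)).
At (-2, 0): H = diag(-216, -18).
Both eigenvalues are negative, so H is negative definite: a local maximum.

local maximum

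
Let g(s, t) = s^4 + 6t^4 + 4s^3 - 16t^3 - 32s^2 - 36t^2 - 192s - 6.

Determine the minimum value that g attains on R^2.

-1044

g(s,t) separates as P(s) + Q(t) − 6, so its minimum is min P + min Q − 6.
P'(s) = 4(s - 4)(s + 3)(s + 4) vanishes at s ∈ {-4, -3, 4}; Q'(t) = 24t(t - 3)(t + 1) vanishes at t ∈ {-1, 0, 3}.
Local minima of P (where P''>0): P(-4)=256, P(4)=-768. Local minima of Q: Q(-1)=-14, Q(3)=-270.
So the global minimum of g is P(4) + Q(3) − 6 = -768 − 270 − 6 = -1044, attained at (4, 3).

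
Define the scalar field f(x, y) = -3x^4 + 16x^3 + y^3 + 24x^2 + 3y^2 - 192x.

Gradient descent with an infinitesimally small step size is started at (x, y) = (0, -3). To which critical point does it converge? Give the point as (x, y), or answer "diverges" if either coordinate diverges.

f is separable, so gradient descent decouples: x follows -∂f/∂x, y follows -∂f/∂y.
∂f/∂x = -12(x - 4)(x - 2)(x + 2); at x=0 this is -192, so x increases.
∂f/∂y = 3y(y + 2); at y=-3 this is 9, so y decreases.
The y-coordinate has no critical point in that direction and runs off to infinity.

diverges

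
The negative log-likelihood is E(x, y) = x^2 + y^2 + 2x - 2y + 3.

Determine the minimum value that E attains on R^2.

E(x,y) separates as P(x) + Q(y) + 3, so its minimum is min P + min Q + 3.
P'(x) = 2x + 2 vanishes at x ∈ {-1}; Q'(y) = 2y - 2 vanishes at y ∈ {1}.
Local minima of P (where P''>0): P(-1)=-1. Local minima of Q: Q(1)=-1.
So the global minimum of E is P(-1) + Q(1) + 3 = -1 − 1 + 3 = 1, attained at (-1, 1).

1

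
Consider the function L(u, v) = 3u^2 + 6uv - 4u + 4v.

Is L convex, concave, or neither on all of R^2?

L is quadratic, so its Hessian is the constant matrix H = [[6, 6], [6, 0]].
det(H) = -36, tr(H) = 6.
det(H) < 0, so H is indefinite: neither convex nor concave.

neither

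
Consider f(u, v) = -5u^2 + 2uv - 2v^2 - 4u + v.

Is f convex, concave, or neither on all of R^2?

concave

f is quadratic, so its Hessian is the constant matrix H = [[-10, 2], [2, -4]].
det(H) = 36, tr(H) = -14.
det(H) > 0 and tr(H) < 0, so H is negative definite everywhere: concave.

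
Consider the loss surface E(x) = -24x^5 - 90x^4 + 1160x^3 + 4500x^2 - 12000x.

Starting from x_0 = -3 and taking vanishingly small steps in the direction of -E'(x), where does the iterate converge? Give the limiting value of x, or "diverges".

E'(x) = -120(x - 5)(x - 1)(x + 4)(x + 5), so E'(-3) = -7680.
Gradient descent moves in the -E' direction, i.e. x is increasing.
The nearest critical point in that direction is x = 1, where E'' = 14400 > 0 (a local minimum). The iterate converges there.

1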